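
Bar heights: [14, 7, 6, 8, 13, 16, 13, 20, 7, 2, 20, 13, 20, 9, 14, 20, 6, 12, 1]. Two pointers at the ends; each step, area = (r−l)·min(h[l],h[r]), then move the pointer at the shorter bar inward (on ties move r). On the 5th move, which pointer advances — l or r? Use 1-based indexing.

[1,19] min(14,1)*18=18 best=18 * → r--
[1,18] min(14,12)*17=204 best=204 * → r--
[1,17] min(14,6)*16=96 best=204 → r--
[1,16] min(14,20)*15=210 best=210 * → l++
[2,16] min(7,20)*14=98 best=210 → l++

l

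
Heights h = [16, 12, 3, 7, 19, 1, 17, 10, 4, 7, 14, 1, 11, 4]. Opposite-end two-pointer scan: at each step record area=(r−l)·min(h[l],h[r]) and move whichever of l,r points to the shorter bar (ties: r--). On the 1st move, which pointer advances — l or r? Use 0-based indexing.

r

l=0 r=13: min(16,4)*13=52 best=52 *, r--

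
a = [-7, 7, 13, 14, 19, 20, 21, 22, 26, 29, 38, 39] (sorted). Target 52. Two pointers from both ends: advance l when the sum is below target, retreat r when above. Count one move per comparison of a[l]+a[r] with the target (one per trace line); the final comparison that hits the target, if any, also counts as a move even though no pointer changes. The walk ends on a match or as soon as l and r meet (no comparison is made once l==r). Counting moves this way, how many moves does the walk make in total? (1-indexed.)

3 moves

l=1 r=12: -7+39=32 <52, l++
l=2 r=12: 7+39=46 <52, l++
l=3 r=12: 13+39=52, found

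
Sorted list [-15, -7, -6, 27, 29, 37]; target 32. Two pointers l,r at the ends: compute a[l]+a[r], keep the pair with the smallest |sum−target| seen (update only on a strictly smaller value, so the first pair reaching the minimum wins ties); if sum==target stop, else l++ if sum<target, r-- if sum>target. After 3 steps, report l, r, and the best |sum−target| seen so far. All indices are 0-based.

l=3, r=5, best |Δ|=1

[0,5] -15+37=22 d=10 * → l++
[1,5] -7+37=30 d=2 * → l++
[2,5] -6+37=31 d=1 * → l++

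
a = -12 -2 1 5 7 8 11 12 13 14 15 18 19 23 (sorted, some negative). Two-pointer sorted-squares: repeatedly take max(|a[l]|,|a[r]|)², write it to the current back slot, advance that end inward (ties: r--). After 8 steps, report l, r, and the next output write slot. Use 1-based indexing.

l=1 r=14: |-12|<=|23| out[14]=529, r--
l=1 r=13: |-12|<=|19| out[13]=361, r--
l=1 r=12: |-12|<=|18| out[12]=324, r--
l=1 r=11: |-12|<=|15| out[11]=225, r--
l=1 r=10: |-12|<=|14| out[10]=196, r--
l=1 r=9: |-12|<=|13| out[9]=169, r--
l=1 r=8: |-12|<=|12| out[8]=144, r--
l=1 r=7: |-12|>|11| out[7]=144, l++

l=2, r=7, next write slot=6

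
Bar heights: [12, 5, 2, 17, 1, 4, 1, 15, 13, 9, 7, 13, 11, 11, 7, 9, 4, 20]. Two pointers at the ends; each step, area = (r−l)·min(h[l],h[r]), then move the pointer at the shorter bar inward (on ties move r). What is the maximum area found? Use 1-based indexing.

max area = 238

[1,18] min(12,20)*17=204 best=204 * → l++
[2,18] min(5,20)*16=80 best=204 → l++
[3,18] min(2,20)*15=30 best=204 → l++
[4,18] min(17,20)*14=238 best=238 * → l++
[5,18] min(1,20)*13=13 best=238 → l++
[6,18] min(4,20)*12=48 best=238 → l++
[7,18] min(1,20)*11=11 best=238 → l++
[8,18] min(15,20)*10=150 best=238 → l++
[9,18] min(13,20)*9=117 best=238 → l++
[10,18] min(9,20)*8=72 best=238 → l++
[11,18] min(7,20)*7=49 best=238 → l++
[12,18] min(13,20)*6=78 best=238 → l++
[13,18] min(11,20)*5=55 best=238 → l++
[14,18] min(11,20)*4=44 best=238 → l++
[15,18] min(7,20)*3=21 best=238 → l++
[16,18] min(9,20)*2=18 best=238 → l++
[17,18] min(4,20)*1=4 best=238 → l++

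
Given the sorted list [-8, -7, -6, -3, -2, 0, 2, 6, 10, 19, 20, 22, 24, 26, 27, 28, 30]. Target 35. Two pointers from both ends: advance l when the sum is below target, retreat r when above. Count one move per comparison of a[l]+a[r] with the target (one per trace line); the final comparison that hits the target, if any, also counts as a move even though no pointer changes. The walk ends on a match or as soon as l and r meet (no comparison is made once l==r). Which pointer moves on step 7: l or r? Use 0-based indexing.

l

l=0 r=16: -8+30=22 <35, l++
l=1 r=16: -7+30=23 <35, l++
l=2 r=16: -6+30=24 <35, l++
l=3 r=16: -3+30=27 <35, l++
l=4 r=16: -2+30=28 <35, l++
l=5 r=16: 0+30=30 <35, l++
l=6 r=16: 2+30=32 <35, l++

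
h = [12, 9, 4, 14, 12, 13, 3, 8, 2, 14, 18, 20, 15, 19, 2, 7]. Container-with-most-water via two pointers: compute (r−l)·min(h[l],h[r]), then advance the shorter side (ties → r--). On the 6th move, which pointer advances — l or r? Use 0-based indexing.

l

[0,15] min(12,7)*15=105 best=105 * → r--
[0,14] min(12,2)*14=28 best=105 → r--
[0,13] min(12,19)*13=156 best=156 * → l++
[1,13] min(9,19)*12=108 best=156 → l++
[2,13] min(4,19)*11=44 best=156 → l++
[3,13] min(14,19)*10=140 best=156 → l++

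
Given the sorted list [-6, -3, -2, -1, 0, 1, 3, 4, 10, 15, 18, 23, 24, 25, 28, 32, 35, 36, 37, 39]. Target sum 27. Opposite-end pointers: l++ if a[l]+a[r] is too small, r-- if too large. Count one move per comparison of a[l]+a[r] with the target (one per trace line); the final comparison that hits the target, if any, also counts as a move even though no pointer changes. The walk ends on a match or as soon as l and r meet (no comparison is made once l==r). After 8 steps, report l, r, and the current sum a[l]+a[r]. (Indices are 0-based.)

l=3, r=14, sum=27

[0,19] -6+39=33 >27 → r--
[0,18] -6+37=31 >27 → r--
[0,17] -6+36=30 >27 → r--
[0,16] -6+35=29 >27 → r--
[0,15] -6+32=26 <27 → l++
[1,15] -3+32=29 >27 → r--
[1,14] -3+28=25 <27 → l++
[2,14] -2+28=26 <27 → l++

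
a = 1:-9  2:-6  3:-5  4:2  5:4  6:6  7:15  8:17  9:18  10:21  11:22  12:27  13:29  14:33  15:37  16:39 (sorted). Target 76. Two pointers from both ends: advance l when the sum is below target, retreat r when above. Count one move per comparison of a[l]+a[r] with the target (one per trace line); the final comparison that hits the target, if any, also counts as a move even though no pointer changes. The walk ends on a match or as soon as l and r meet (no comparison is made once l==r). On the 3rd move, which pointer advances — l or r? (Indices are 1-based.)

[1,16] -9+39=30 <76 → l++
[2,16] -6+39=33 <76 → l++
[3,16] -5+39=34 <76 → l++

l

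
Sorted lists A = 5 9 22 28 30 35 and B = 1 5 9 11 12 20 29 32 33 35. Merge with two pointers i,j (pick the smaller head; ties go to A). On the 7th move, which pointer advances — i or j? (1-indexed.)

j

[i=1,j=1] A[i]=5>B[j]=1 take 1 → j++
[i=1,j=2] A[i]=5<=B[j]=5 take 5 → i++
[i=2,j=2] A[i]=9>B[j]=5 take 5 → j++
[i=2,j=3] A[i]=9<=B[j]=9 take 9 → i++
[i=3,j=3] A[i]=22>B[j]=9 take 9 → j++
[i=3,j=4] A[i]=22>B[j]=11 take 11 → j++
[i=3,j=5] A[i]=22>B[j]=12 take 12 → j++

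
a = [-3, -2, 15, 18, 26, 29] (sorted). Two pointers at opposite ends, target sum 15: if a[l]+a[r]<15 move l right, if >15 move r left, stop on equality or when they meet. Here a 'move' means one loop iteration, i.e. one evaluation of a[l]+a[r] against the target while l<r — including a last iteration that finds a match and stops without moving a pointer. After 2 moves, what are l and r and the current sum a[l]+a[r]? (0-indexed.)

l=0, r=3, sum=15

l=0 r=5: -3+29=26 >15, r--
l=0 r=4: -3+26=23 >15, r--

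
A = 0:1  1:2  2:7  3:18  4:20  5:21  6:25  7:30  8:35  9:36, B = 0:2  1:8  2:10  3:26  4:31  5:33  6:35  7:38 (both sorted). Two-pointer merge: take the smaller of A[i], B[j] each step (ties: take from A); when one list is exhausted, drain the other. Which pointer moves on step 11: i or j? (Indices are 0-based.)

[i=0,j=0] A[i]=1<=B[j]=2 take 1 → i++
[i=1,j=0] A[i]=2<=B[j]=2 take 2 → i++
[i=2,j=0] A[i]=7>B[j]=2 take 2 → j++
[i=2,j=1] A[i]=7<=B[j]=8 take 7 → i++
[i=3,j=1] A[i]=18>B[j]=8 take 8 → j++
[i=3,j=2] A[i]=18>B[j]=10 take 10 → j++
[i=3,j=3] A[i]=18<=B[j]=26 take 18 → i++
[i=4,j=3] A[i]=20<=B[j]=26 take 20 → i++
[i=5,j=3] A[i]=21<=B[j]=26 take 21 → i++
[i=6,j=3] A[i]=25<=B[j]=26 take 25 → i++
[i=7,j=3] A[i]=30>B[j]=26 take 26 → j++

j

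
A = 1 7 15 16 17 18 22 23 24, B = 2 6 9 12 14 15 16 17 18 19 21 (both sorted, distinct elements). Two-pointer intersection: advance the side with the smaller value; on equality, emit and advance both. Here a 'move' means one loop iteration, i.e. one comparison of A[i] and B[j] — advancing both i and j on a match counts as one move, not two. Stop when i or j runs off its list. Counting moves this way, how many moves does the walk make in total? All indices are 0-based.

13 moves

i=0 j=0: 1<2, i++
i=1 j=0: 7>2, j++
i=1 j=1: 7>6, j++
i=1 j=2: 7<9, i++
i=2 j=2: 15>9, j++
i=2 j=3: 15>12, j++
i=2 j=4: 15>14, j++
i=2 j=5: 15==15 emit, i++,j++
i=3 j=6: 16==16 emit, i++,j++
i=4 j=7: 17==17 emit, i++,j++
i=5 j=8: 18==18 emit, i++,j++
i=6 j=9: 22>19, j++
i=6 j=10: 22>21, j++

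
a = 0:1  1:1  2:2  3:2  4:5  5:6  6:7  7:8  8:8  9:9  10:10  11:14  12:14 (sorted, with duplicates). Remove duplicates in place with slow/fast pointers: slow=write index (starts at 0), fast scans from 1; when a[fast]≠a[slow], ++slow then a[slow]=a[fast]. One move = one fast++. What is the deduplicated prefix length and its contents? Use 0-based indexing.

slow=0 fast=1: a[fast]=1=a[slow] dup, fast++
slow=0 fast=2: a[fast]=2≠a[slow]=1 write a[1]=2, slow++,fast++
slow=1 fast=3: a[fast]=2=a[slow] dup, fast++
slow=1 fast=4: a[fast]=5≠a[slow]=2 write a[2]=5, slow++,fast++
slow=2 fast=5: a[fast]=6≠a[slow]=5 write a[3]=6, slow++,fast++
slow=3 fast=6: a[fast]=7≠a[slow]=6 write a[4]=7, slow++,fast++
slow=4 fast=7: a[fast]=8≠a[slow]=7 write a[5]=8, slow++,fast++
slow=5 fast=8: a[fast]=8=a[slow] dup, fast++
slow=5 fast=9: a[fast]=9≠a[slow]=8 write a[6]=9, slow++,fast++
slow=6 fast=10: a[fast]=10≠a[slow]=9 write a[7]=10, slow++,fast++
slow=7 fast=11: a[fast]=14≠a[slow]=10 write a[8]=14, slow++,fast++
slow=8 fast=12: a[fast]=14=a[slow] dup, fast++

length 9; prefix = [1, 2, 5, 6, 7, 8, 9, 10, 14]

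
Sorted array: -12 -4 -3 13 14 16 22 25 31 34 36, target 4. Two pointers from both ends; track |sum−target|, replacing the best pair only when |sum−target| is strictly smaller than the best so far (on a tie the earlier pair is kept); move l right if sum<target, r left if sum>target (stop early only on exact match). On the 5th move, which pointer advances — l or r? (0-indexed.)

[0,10] -12+36=24 d=20 * → r--
[0,9] -12+34=22 d=18 * → r--
[0,8] -12+31=19 d=15 * → r--
[0,7] -12+25=13 d=9 * → r--
[0,6] -12+22=10 d=6 * → r--

r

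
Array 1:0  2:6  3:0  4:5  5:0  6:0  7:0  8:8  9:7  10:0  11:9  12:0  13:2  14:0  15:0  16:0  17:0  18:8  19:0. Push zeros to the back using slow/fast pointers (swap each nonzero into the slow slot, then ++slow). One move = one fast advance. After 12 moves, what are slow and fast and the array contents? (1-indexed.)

slow=1 fast=1: a[fast]=0, fast++
slow=1 fast=2: a[fast]=6≠0 swap→a[1]=6, slow++,fast++
slow=2 fast=3: a[fast]=0, fast++
slow=2 fast=4: a[fast]=5≠0 swap→a[2]=5, slow++,fast++
slow=3 fast=5: a[fast]=0, fast++
slow=3 fast=6: a[fast]=0, fast++
slow=3 fast=7: a[fast]=0, fast++
slow=3 fast=8: a[fast]=8≠0 swap→a[3]=8, slow++,fast++
slow=4 fast=9: a[fast]=7≠0 swap→a[4]=7, slow++,fast++
slow=5 fast=10: a[fast]=0, fast++
slow=5 fast=11: a[fast]=9≠0 swap→a[5]=9, slow++,fast++
slow=6 fast=12: a[fast]=0, fast++

slow=6, fast=13, a=[6, 5, 8, 7, 9, 0, 0, 0, 0, 0, 0, 0, 2, 0, 0, 0, 0, 8, 0]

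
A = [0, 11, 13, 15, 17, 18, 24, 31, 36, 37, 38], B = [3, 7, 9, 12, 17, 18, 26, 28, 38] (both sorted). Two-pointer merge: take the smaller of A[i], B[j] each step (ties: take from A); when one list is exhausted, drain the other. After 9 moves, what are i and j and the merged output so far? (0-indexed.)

i=5, j=4, merged so far=[0, 3, 7, 9, 11, 12, 13, 15, 17]

[i=0,j=0] A[i]=0<=B[j]=3 take 0 → i++
[i=1,j=0] A[i]=11>B[j]=3 take 3 → j++
[i=1,j=1] A[i]=11>B[j]=7 take 7 → j++
[i=1,j=2] A[i]=11>B[j]=9 take 9 → j++
[i=1,j=3] A[i]=11<=B[j]=12 take 11 → i++
[i=2,j=3] A[i]=13>B[j]=12 take 12 → j++
[i=2,j=4] A[i]=13<=B[j]=17 take 13 → i++
[i=3,j=4] A[i]=15<=B[j]=17 take 15 → i++
[i=4,j=4] A[i]=17<=B[j]=17 take 17 → i++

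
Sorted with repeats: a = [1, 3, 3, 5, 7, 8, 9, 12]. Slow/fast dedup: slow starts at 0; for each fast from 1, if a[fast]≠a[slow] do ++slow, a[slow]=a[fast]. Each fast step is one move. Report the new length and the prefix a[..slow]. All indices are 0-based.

slow=0 fast=1: a[fast]=3≠a[slow]=1 write a[1]=3, slow++,fast++
slow=1 fast=2: a[fast]=3=a[slow] dup, fast++
slow=1 fast=3: a[fast]=5≠a[slow]=3 write a[2]=5, slow++,fast++
slow=2 fast=4: a[fast]=7≠a[slow]=5 write a[3]=7, slow++,fast++
slow=3 fast=5: a[fast]=8≠a[slow]=7 write a[4]=8, slow++,fast++
slow=4 fast=6: a[fast]=9≠a[slow]=8 write a[5]=9, slow++,fast++
slow=5 fast=7: a[fast]=12≠a[slow]=9 write a[6]=12, slow++,fast++

length 7; prefix = [1, 3, 5, 7, 8, 9, 12]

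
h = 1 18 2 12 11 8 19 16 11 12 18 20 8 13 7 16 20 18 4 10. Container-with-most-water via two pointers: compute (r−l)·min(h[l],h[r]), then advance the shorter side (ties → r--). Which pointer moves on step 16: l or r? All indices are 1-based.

[1,20] min(1,10)*19=19 best=19 * → l++
[2,20] min(18,10)*18=180 best=180 * → r--
[2,19] min(18,4)*17=68 best=180 → r--
[2,18] min(18,18)*16=288 best=288 * → r--
[2,17] min(18,20)*15=270 best=288 → l++
[3,17] min(2,20)*14=28 best=288 → l++
[4,17] min(12,20)*13=156 best=288 → l++
[5,17] min(11,20)*12=132 best=288 → l++
[6,17] min(8,20)*11=88 best=288 → l++
[7,17] min(19,20)*10=190 best=288 → l++
[8,17] min(16,20)*9=144 best=288 → l++
[9,17] min(11,20)*8=88 best=288 → l++
[10,17] min(12,20)*7=84 best=288 → l++
[11,17] min(18,20)*6=108 best=288 → l++
[12,17] min(20,20)*5=100 best=288 → r--
[12,16] min(20,16)*4=64 best=288 → r--

r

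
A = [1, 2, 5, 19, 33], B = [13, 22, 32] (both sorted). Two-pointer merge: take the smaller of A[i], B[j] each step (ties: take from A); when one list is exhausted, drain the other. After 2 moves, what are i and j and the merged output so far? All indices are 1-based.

[i=1,j=1] A[i]=1<=B[j]=13 take 1 → i++
[i=2,j=1] A[i]=2<=B[j]=13 take 2 → i++

i=3, j=1, merged so far=[1, 2]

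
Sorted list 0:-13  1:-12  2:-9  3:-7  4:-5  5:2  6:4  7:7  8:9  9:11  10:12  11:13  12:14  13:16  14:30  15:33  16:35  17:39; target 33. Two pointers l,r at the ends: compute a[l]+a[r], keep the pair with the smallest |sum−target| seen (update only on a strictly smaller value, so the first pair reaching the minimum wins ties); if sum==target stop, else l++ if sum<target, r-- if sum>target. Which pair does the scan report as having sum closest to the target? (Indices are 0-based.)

[0,17] -13+39=26 d=7 * → l++
[1,17] -12+39=27 d=6 * → l++
[2,17] -9+39=30 d=3 * → l++
[3,17] -7+39=32 d=1 * → l++
[4,17] -5+39=34 d=1 → r--
[4,16] -5+35=30 d=3 → l++
[5,16] 2+35=37 d=4 → r--
[5,15] 2+33=35 d=2 → r--
[5,14] 2+30=32 d=1 → l++
[6,14] 4+30=34 d=1 → r--
[6,13] 4+16=20 d=13 → l++
[7,13] 7+16=23 d=10 → l++
[8,13] 9+16=25 d=8 → l++
[9,13] 11+16=27 d=6 → l++
[10,13] 12+16=28 d=5 → l++
[11,13] 13+16=29 d=4 → l++
[12,13] 14+16=30 d=3 → l++

pair (-7, 39) with sum 32 (|Δ|=1)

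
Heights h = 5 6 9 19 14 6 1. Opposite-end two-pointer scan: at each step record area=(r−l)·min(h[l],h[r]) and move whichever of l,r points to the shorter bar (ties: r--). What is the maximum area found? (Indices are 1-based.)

l=1 r=7: min(5,1)*6=6 best=6 *, r--
l=1 r=6: min(5,6)*5=25 best=25 *, l++
l=2 r=6: min(6,6)*4=24 best=25, r--
l=2 r=5: min(6,14)*3=18 best=25, l++
l=3 r=5: min(9,14)*2=18 best=25, l++
l=4 r=5: min(19,14)*1=14 best=25, r--

max area = 25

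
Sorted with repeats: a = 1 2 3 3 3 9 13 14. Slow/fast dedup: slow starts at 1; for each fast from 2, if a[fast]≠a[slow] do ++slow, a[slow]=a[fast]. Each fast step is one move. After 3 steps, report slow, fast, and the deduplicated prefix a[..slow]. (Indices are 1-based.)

slow=3, fast=5, prefix=[1, 2, 3]

slow=1 fast=2: a[fast]=2≠a[slow]=1 write a[2]=2, slow++,fast++
slow=2 fast=3: a[fast]=3≠a[slow]=2 write a[3]=3, slow++,fast++
slow=3 fast=4: a[fast]=3=a[slow] dup, fast++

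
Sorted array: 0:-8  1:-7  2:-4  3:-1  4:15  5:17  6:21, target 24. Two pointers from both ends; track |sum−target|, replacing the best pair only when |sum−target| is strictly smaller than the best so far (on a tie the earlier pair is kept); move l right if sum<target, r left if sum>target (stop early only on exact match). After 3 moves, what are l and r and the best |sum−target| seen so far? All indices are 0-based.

l=0 r=6: -8+21=13 d=11 *, l++
l=1 r=6: -7+21=14 d=10 *, l++
l=2 r=6: -4+21=17 d=7 *, l++

l=3, r=6, best |Δ|=7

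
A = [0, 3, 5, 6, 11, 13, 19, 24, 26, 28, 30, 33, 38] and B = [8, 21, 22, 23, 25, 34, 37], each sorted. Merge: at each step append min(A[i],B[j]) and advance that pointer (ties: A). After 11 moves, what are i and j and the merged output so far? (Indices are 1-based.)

i=8, j=5, merged so far=[0, 3, 5, 6, 8, 11, 13, 19, 21, 22, 23]

[i=1,j=1] A[i]=0<=B[j]=8 take 0 → i++
[i=2,j=1] A[i]=3<=B[j]=8 take 3 → i++
[i=3,j=1] A[i]=5<=B[j]=8 take 5 → i++
[i=4,j=1] A[i]=6<=B[j]=8 take 6 → i++
[i=5,j=1] A[i]=11>B[j]=8 take 8 → j++
[i=5,j=2] A[i]=11<=B[j]=21 take 11 → i++
[i=6,j=2] A[i]=13<=B[j]=21 take 13 → i++
[i=7,j=2] A[i]=19<=B[j]=21 take 19 → i++
[i=8,j=2] A[i]=24>B[j]=21 take 21 → j++
[i=8,j=3] A[i]=24>B[j]=22 take 22 → j++
[i=8,j=4] A[i]=24>B[j]=23 take 23 → j++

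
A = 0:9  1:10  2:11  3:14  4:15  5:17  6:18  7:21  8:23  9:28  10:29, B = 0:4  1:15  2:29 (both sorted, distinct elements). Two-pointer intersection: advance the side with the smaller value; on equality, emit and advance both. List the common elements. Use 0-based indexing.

intersection = [15, 29]

i=0 j=0: 9>4, j++
i=0 j=1: 9<15, i++
i=1 j=1: 10<15, i++
i=2 j=1: 11<15, i++
i=3 j=1: 14<15, i++
i=4 j=1: 15==15 emit, i++,j++
i=5 j=2: 17<29, i++
i=6 j=2: 18<29, i++
i=7 j=2: 21<29, i++
i=8 j=2: 23<29, i++
i=9 j=2: 28<29, i++
i=10 j=2: 29==29 emit, i++,j++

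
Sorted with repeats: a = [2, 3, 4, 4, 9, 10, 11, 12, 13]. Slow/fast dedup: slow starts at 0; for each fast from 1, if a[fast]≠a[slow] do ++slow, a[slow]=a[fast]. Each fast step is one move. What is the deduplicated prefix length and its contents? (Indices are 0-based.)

slow=0 fast=1: a[fast]=3≠a[slow]=2 write a[1]=3, slow++,fast++
slow=1 fast=2: a[fast]=4≠a[slow]=3 write a[2]=4, slow++,fast++
slow=2 fast=3: a[fast]=4=a[slow] dup, fast++
slow=2 fast=4: a[fast]=9≠a[slow]=4 write a[3]=9, slow++,fast++
slow=3 fast=5: a[fast]=10≠a[slow]=9 write a[4]=10, slow++,fast++
slow=4 fast=6: a[fast]=11≠a[slow]=10 write a[5]=11, slow++,fast++
slow=5 fast=7: a[fast]=12≠a[slow]=11 write a[6]=12, slow++,fast++
slow=6 fast=8: a[fast]=13≠a[slow]=12 write a[7]=13, slow++,fast++

length 8; prefix = [2, 3, 4, 9, 10, 11, 12, 13]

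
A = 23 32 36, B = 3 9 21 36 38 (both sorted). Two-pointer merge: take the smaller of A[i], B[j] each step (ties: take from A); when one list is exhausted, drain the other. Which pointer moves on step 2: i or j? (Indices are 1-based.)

j

[i=1,j=1] A[i]=23>B[j]=3 take 3 → j++
[i=1,j=2] A[i]=23>B[j]=9 take 9 → j++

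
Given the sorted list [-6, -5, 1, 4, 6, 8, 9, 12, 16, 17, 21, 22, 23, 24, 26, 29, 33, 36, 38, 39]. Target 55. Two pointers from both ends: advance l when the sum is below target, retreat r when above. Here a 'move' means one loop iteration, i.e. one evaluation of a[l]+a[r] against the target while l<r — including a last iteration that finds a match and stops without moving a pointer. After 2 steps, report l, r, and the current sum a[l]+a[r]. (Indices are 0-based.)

l=2, r=19, sum=40

l=0 r=19: -6+39=33 <55, l++
l=1 r=19: -5+39=34 <55, l++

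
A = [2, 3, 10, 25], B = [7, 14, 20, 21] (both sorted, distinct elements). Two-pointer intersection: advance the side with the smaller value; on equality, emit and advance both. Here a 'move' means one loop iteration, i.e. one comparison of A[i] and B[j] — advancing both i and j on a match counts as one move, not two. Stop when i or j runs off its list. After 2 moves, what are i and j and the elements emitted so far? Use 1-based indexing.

i=1 j=1: 2<7, i++
i=2 j=1: 3<7, i++

i=3, j=1, emitted=[]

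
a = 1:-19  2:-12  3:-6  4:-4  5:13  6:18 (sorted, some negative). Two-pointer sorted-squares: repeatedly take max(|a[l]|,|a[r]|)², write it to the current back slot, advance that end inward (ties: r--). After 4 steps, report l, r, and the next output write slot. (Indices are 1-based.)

l=3, r=4, next write slot=2

l=1 r=6: |-19|>|18| out[6]=361, l++
l=2 r=6: |-12|<=|18| out[5]=324, r--
l=2 r=5: |-12|<=|13| out[4]=169, r--
l=2 r=4: |-12|>|-4| out[3]=144, l++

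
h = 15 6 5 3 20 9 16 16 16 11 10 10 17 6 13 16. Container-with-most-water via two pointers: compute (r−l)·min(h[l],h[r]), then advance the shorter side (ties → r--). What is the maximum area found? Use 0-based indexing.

max area = 225

[0,15] min(15,16)*15=225 best=225 * → l++
[1,15] min(6,16)*14=84 best=225 → l++
[2,15] min(5,16)*13=65 best=225 → l++
[3,15] min(3,16)*12=36 best=225 → l++
[4,15] min(20,16)*11=176 best=225 → r--
[4,14] min(20,13)*10=130 best=225 → r--
[4,13] min(20,6)*9=54 best=225 → r--
[4,12] min(20,17)*8=136 best=225 → r--
[4,11] min(20,10)*7=70 best=225 → r--
[4,10] min(20,10)*6=60 best=225 → r--
[4,9] min(20,11)*5=55 best=225 → r--
[4,8] min(20,16)*4=64 best=225 → r--
[4,7] min(20,16)*3=48 best=225 → r--
[4,6] min(20,16)*2=32 best=225 → r--
[4,5] min(20,9)*1=9 best=225 → r--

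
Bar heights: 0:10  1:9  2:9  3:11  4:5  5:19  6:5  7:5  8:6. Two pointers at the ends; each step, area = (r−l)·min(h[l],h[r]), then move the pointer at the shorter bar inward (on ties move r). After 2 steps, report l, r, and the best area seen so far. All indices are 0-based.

l=0 r=8: min(10,6)*8=48 best=48 *, r--
l=0 r=7: min(10,5)*7=35 best=48, r--

l=0, r=6, best area=48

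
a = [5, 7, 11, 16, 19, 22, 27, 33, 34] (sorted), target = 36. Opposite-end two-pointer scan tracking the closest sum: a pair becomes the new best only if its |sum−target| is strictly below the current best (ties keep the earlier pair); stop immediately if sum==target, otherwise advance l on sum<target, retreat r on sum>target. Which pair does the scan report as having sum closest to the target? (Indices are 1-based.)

[1,9] 5+34=39 d=3 * → r--
[1,8] 5+33=38 d=2 * → r--
[1,7] 5+27=32 d=4 → l++
[2,7] 7+27=34 d=2 → l++
[3,7] 11+27=38 d=2 → r--
[3,6] 11+22=33 d=3 → l++
[4,6] 16+22=38 d=2 → r--
[4,5] 16+19=35 d=1 * → l++

pair (16, 19) with sum 35 (|Δ|=1)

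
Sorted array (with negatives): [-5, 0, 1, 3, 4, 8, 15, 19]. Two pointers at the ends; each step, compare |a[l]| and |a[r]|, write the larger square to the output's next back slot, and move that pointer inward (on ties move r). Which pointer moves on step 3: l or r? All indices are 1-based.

r

l=1 r=8: |-5|<=|19| out[8]=361, r--
l=1 r=7: |-5|<=|15| out[7]=225, r--
l=1 r=6: |-5|<=|8| out[6]=64, r--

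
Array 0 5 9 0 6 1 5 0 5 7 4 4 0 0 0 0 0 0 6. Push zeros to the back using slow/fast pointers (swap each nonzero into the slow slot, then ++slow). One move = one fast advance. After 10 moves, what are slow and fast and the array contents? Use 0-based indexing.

slow=0 fast=0: a[fast]=0, fast++
slow=0 fast=1: a[fast]=5≠0 swap→a[0]=5, slow++,fast++
slow=1 fast=2: a[fast]=9≠0 swap→a[1]=9, slow++,fast++
slow=2 fast=3: a[fast]=0, fast++
slow=2 fast=4: a[fast]=6≠0 swap→a[2]=6, slow++,fast++
slow=3 fast=5: a[fast]=1≠0 swap→a[3]=1, slow++,fast++
slow=4 fast=6: a[fast]=5≠0 swap→a[4]=5, slow++,fast++
slow=5 fast=7: a[fast]=0, fast++
slow=5 fast=8: a[fast]=5≠0 swap→a[5]=5, slow++,fast++
slow=6 fast=9: a[fast]=7≠0 swap→a[6]=7, slow++,fast++

slow=7, fast=10, a=[5, 9, 6, 1, 5, 5, 7, 0, 0, 0, 4, 4, 0, 0, 0, 0, 0, 0, 6]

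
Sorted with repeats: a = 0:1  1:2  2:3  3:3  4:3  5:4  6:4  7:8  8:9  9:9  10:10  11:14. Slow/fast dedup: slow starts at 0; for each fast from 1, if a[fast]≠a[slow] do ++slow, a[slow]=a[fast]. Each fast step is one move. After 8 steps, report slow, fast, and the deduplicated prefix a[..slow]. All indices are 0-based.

slow=5, fast=9, prefix=[1, 2, 3, 4, 8, 9]

slow=0 fast=1: a[fast]=2≠a[slow]=1 write a[1]=2, slow++,fast++
slow=1 fast=2: a[fast]=3≠a[slow]=2 write a[2]=3, slow++,fast++
slow=2 fast=3: a[fast]=3=a[slow] dup, fast++
slow=2 fast=4: a[fast]=3=a[slow] dup, fast++
slow=2 fast=5: a[fast]=4≠a[slow]=3 write a[3]=4, slow++,fast++
slow=3 fast=6: a[fast]=4=a[slow] dup, fast++
slow=3 fast=7: a[fast]=8≠a[slow]=4 write a[4]=8, slow++,fast++
slow=4 fast=8: a[fast]=9≠a[slow]=8 write a[5]=9, slow++,fast++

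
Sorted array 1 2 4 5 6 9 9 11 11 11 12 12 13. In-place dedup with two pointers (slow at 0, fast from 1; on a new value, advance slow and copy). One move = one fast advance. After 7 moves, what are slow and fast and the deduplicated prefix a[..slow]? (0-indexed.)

(s=0,f=1) a[fast]=2≠a[slow]=1 write a[1]=2 → slow++,fast++
(s=1,f=2) a[fast]=4≠a[slow]=2 write a[2]=4 → slow++,fast++
(s=2,f=3) a[fast]=5≠a[slow]=4 write a[3]=5 → slow++,fast++
(s=3,f=4) a[fast]=6≠a[slow]=5 write a[4]=6 → slow++,fast++
(s=4,f=5) a[fast]=9≠a[slow]=6 write a[5]=9 → slow++,fast++
(s=5,f=6) a[fast]=9=a[slow] dup → fast++
(s=5,f=7) a[fast]=11≠a[slow]=9 write a[6]=11 → slow++,fast++

slow=6, fast=8, prefix=[1, 2, 4, 5, 6, 9, 11]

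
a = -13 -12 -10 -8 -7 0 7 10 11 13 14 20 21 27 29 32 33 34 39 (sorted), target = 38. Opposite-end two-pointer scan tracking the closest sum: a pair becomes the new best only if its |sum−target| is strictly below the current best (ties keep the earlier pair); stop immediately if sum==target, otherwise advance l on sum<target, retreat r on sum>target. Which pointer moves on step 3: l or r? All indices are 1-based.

l

[1,19] -13+39=26 d=12 * → l++
[2,19] -12+39=27 d=11 * → l++
[3,19] -10+39=29 d=9 * → l++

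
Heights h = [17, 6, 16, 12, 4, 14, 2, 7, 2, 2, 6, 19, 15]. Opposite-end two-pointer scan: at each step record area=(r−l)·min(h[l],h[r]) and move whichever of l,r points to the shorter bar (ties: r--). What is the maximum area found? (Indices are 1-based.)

max area = 187

[1,13] min(17,15)*12=180 best=180 * → r--
[1,12] min(17,19)*11=187 best=187 * → l++
[2,12] min(6,19)*10=60 best=187 → l++
[3,12] min(16,19)*9=144 best=187 → l++
[4,12] min(12,19)*8=96 best=187 → l++
[5,12] min(4,19)*7=28 best=187 → l++
[6,12] min(14,19)*6=84 best=187 → l++
[7,12] min(2,19)*5=10 best=187 → l++
[8,12] min(7,19)*4=28 best=187 → l++
[9,12] min(2,19)*3=6 best=187 → l++
[10,12] min(2,19)*2=4 best=187 → l++
[11,12] min(6,19)*1=6 best=187 → l++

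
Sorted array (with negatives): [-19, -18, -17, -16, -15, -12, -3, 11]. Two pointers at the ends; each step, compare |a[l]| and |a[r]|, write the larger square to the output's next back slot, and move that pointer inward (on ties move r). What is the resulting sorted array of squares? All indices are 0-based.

l=0 r=7: |-19|>|11| out[7]=361, l++
l=1 r=7: |-18|>|11| out[6]=324, l++
l=2 r=7: |-17|>|11| out[5]=289, l++
l=3 r=7: |-16|>|11| out[4]=256, l++
l=4 r=7: |-15|>|11| out[3]=225, l++
l=5 r=7: |-12|>|11| out[2]=144, l++
l=6 r=7: |-3|<=|11| out[1]=121, r--
l=6 r=6: |-3|<=|-3| out[0]=9, r--

[9, 121, 144, 225, 256, 289, 324, 361]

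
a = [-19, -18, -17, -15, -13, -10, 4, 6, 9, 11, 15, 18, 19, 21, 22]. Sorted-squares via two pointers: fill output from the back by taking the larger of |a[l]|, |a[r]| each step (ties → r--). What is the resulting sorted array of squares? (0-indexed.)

[16, 36, 81, 100, 121, 169, 225, 225, 289, 324, 324, 361, 361, 441, 484]

l=0 r=14: |-19|<=|22| out[14]=484, r--
l=0 r=13: |-19|<=|21| out[13]=441, r--
l=0 r=12: |-19|<=|19| out[12]=361, r--
l=0 r=11: |-19|>|18| out[11]=361, l++
l=1 r=11: |-18|<=|18| out[10]=324, r--
l=1 r=10: |-18|>|15| out[9]=324, l++
l=2 r=10: |-17|>|15| out[8]=289, l++
l=3 r=10: |-15|<=|15| out[7]=225, r--
l=3 r=9: |-15|>|11| out[6]=225, l++
l=4 r=9: |-13|>|11| out[5]=169, l++
l=5 r=9: |-10|<=|11| out[4]=121, r--
l=5 r=8: |-10|>|9| out[3]=100, l++
l=6 r=8: |4|<=|9| out[2]=81, r--
l=6 r=7: |4|<=|6| out[1]=36, r--
l=6 r=6: |4|<=|4| out[0]=16, r--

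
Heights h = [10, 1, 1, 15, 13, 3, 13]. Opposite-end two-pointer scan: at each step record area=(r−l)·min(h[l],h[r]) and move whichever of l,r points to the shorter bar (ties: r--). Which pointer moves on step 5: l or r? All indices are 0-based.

r

l=0 r=6: min(10,13)*6=60 best=60 *, l++
l=1 r=6: min(1,13)*5=5 best=60, l++
l=2 r=6: min(1,13)*4=4 best=60, l++
l=3 r=6: min(15,13)*3=39 best=60, r--
l=3 r=5: min(15,3)*2=6 best=60, r--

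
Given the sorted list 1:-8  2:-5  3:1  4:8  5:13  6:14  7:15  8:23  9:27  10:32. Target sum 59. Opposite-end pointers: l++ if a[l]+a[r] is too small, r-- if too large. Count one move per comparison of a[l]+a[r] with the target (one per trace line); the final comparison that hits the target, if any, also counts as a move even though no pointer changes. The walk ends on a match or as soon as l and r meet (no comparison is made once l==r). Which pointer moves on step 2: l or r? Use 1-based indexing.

[1,10] -8+32=24 <59 → l++
[2,10] -5+32=27 <59 → l++

l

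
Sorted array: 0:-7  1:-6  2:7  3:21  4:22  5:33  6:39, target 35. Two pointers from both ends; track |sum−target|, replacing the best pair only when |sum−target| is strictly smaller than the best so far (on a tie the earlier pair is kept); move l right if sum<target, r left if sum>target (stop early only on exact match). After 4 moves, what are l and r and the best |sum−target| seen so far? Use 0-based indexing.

l=2, r=4, best |Δ|=2

[0,6] -7+39=32 d=3 * → l++
[1,6] -6+39=33 d=2 * → l++
[2,6] 7+39=46 d=11 → r--
[2,5] 7+33=40 d=5 → r--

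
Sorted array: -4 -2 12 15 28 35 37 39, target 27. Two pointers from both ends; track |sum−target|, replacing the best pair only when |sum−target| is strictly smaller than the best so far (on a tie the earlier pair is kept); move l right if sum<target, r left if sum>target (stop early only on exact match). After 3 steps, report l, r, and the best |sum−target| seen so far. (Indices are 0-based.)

l=0, r=4, best |Δ|=4

l=0 r=7: -4+39=35 d=8 *, r--
l=0 r=6: -4+37=33 d=6 *, r--
l=0 r=5: -4+35=31 d=4 *, r--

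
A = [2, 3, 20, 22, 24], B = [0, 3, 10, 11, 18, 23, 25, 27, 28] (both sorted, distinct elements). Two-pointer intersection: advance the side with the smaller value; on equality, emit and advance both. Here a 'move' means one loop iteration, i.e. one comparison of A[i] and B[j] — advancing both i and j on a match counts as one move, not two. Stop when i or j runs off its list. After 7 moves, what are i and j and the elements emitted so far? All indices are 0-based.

i=0 j=0: 2>0, j++
i=0 j=1: 2<3, i++
i=1 j=1: 3==3 emit, i++,j++
i=2 j=2: 20>10, j++
i=2 j=3: 20>11, j++
i=2 j=4: 20>18, j++
i=2 j=5: 20<23, i++

i=3, j=5, emitted=[3]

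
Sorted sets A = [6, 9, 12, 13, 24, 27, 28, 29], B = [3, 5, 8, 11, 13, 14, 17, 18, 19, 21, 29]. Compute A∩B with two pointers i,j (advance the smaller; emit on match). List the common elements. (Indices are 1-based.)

intersection = [13, 29]

i=1 j=1: 6>3, j++
i=1 j=2: 6>5, j++
i=1 j=3: 6<8, i++
i=2 j=3: 9>8, j++
i=2 j=4: 9<11, i++
i=3 j=4: 12>11, j++
i=3 j=5: 12<13, i++
i=4 j=5: 13==13 emit, i++,j++
i=5 j=6: 24>14, j++
i=5 j=7: 24>17, j++
i=5 j=8: 24>18, j++
i=5 j=9: 24>19, j++
i=5 j=10: 24>21, j++
i=5 j=11: 24<29, i++
i=6 j=11: 27<29, i++
i=7 j=11: 28<29, i++
i=8 j=11: 29==29 emit, i++,j++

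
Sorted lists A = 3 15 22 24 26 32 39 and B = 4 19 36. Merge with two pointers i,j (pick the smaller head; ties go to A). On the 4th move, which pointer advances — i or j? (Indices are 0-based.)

j

[i=0,j=0] A[i]=3<=B[j]=4 take 3 → i++
[i=1,j=0] A[i]=15>B[j]=4 take 4 → j++
[i=1,j=1] A[i]=15<=B[j]=19 take 15 → i++
[i=2,j=1] A[i]=22>B[j]=19 take 19 → j++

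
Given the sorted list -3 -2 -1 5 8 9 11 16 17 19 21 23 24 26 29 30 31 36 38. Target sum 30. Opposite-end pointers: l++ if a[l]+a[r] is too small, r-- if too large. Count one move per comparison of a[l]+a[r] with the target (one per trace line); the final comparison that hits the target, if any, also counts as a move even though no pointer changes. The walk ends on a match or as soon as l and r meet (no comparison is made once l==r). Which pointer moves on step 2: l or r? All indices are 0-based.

l=0 r=18: -3+38=35 >30, r--
l=0 r=17: -3+36=33 >30, r--

r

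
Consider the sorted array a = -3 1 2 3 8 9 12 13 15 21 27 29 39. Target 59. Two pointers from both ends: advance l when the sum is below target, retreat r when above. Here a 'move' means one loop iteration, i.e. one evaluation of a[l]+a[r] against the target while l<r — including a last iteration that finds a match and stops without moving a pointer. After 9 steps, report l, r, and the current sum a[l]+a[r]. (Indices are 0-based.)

[0,12] -3+39=36 <59 → l++
[1,12] 1+39=40 <59 → l++
[2,12] 2+39=41 <59 → l++
[3,12] 3+39=42 <59 → l++
[4,12] 8+39=47 <59 → l++
[5,12] 9+39=48 <59 → l++
[6,12] 12+39=51 <59 → l++
[7,12] 13+39=52 <59 → l++
[8,12] 15+39=54 <59 → l++

l=9, r=12, sum=60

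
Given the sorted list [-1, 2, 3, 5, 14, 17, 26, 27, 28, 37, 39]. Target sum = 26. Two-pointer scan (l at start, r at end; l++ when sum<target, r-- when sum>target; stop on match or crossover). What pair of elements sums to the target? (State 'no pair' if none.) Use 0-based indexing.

l=0 r=10: -1+39=38 >26, r--
l=0 r=9: -1+37=36 >26, r--
l=0 r=8: -1+28=27 >26, r--
l=0 r=7: -1+27=26, found

(-1, 27)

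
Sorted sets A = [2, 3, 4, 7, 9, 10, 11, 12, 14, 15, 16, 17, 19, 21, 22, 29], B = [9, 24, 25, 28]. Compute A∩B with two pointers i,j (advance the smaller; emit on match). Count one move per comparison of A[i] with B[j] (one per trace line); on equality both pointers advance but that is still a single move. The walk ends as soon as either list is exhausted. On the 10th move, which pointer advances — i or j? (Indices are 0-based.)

i

i=0 j=0: 2<9, i++
i=1 j=0: 3<9, i++
i=2 j=0: 4<9, i++
i=3 j=0: 7<9, i++
i=4 j=0: 9==9 emit, i++,j++
i=5 j=1: 10<24, i++
i=6 j=1: 11<24, i++
i=7 j=1: 12<24, i++
i=8 j=1: 14<24, i++
i=9 j=1: 15<24, i++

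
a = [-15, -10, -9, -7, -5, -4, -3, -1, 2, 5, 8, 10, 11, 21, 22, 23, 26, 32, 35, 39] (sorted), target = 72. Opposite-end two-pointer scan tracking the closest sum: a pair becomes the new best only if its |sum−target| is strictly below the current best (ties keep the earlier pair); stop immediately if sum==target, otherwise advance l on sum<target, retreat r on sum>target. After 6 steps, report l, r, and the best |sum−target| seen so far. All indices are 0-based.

l=6, r=19, best |Δ|=37

l=0 r=19: -15+39=24 d=48 *, l++
l=1 r=19: -10+39=29 d=43 *, l++
l=2 r=19: -9+39=30 d=42 *, l++
l=3 r=19: -7+39=32 d=40 *, l++
l=4 r=19: -5+39=34 d=38 *, l++
l=5 r=19: -4+39=35 d=37 *, l++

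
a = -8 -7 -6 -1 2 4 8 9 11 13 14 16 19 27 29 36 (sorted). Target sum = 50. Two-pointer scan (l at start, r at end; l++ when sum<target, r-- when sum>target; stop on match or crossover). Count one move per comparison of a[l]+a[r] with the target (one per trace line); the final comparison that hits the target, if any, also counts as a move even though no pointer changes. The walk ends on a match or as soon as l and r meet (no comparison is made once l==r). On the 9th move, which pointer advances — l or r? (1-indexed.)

[1,16] -8+36=28 <50 → l++
[2,16] -7+36=29 <50 → l++
[3,16] -6+36=30 <50 → l++
[4,16] -1+36=35 <50 → l++
[5,16] 2+36=38 <50 → l++
[6,16] 4+36=40 <50 → l++
[7,16] 8+36=44 <50 → l++
[8,16] 9+36=45 <50 → l++
[9,16] 11+36=47 <50 → l++

l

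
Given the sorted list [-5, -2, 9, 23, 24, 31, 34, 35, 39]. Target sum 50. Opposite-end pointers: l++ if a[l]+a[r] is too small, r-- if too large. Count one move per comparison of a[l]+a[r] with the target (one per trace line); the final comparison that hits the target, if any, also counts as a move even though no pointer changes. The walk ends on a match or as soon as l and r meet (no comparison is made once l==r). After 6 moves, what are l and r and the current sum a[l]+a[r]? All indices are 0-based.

l=3, r=5, sum=54

l=0 r=8: -5+39=34 <50, l++
l=1 r=8: -2+39=37 <50, l++
l=2 r=8: 9+39=48 <50, l++
l=3 r=8: 23+39=62 >50, r--
l=3 r=7: 23+35=58 >50, r--
l=3 r=6: 23+34=57 >50, r--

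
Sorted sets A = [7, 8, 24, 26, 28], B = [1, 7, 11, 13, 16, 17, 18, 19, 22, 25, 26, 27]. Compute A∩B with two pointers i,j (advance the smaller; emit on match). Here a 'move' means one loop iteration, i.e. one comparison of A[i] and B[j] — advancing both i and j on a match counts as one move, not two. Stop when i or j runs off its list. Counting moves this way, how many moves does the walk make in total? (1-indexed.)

14 moves

i=1 j=1: 7>1, j++
i=1 j=2: 7==7 emit, i++,j++
i=2 j=3: 8<11, i++
i=3 j=3: 24>11, j++
i=3 j=4: 24>13, j++
i=3 j=5: 24>16, j++
i=3 j=6: 24>17, j++
i=3 j=7: 24>18, j++
i=3 j=8: 24>19, j++
i=3 j=9: 24>22, j++
i=3 j=10: 24<25, i++
i=4 j=10: 26>25, j++
i=4 j=11: 26==26 emit, i++,j++
i=5 j=12: 28>27, j++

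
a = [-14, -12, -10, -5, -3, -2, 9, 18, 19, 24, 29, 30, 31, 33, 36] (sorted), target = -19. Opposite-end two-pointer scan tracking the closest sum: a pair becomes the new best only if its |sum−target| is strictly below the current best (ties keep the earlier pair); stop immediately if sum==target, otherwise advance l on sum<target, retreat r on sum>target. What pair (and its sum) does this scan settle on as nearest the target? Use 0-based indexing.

pair (-14, -5) with sum -19 (|Δ|=0)

l=0 r=14: -14+36=22 d=41 *, r--
l=0 r=13: -14+33=19 d=38 *, r--
l=0 r=12: -14+31=17 d=36 *, r--
l=0 r=11: -14+30=16 d=35 *, r--
l=0 r=10: -14+29=15 d=34 *, r--
l=0 r=9: -14+24=10 d=29 *, r--
l=0 r=8: -14+19=5 d=24 *, r--
l=0 r=7: -14+18=4 d=23 *, r--
l=0 r=6: -14+9=-5 d=14 *, r--
l=0 r=5: -14+-2=-16 d=3 *, r--
l=0 r=4: -14+-3=-17 d=2 *, r--
l=0 r=3: -14+-5=-19 d=0 *, stop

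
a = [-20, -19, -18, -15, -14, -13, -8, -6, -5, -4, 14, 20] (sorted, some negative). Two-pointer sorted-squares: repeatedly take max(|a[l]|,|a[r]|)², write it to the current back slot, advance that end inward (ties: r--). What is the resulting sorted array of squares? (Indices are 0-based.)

l=0 r=11: |-20|<=|20| out[11]=400, r--
l=0 r=10: |-20|>|14| out[10]=400, l++
l=1 r=10: |-19|>|14| out[9]=361, l++
l=2 r=10: |-18|>|14| out[8]=324, l++
l=3 r=10: |-15|>|14| out[7]=225, l++
l=4 r=10: |-14|<=|14| out[6]=196, r--
l=4 r=9: |-14|>|-4| out[5]=196, l++
l=5 r=9: |-13|>|-4| out[4]=169, l++
l=6 r=9: |-8|>|-4| out[3]=64, l++
l=7 r=9: |-6|>|-4| out[2]=36, l++
l=8 r=9: |-5|>|-4| out[1]=25, l++
l=9 r=9: |-4|<=|-4| out[0]=16, r--

[16, 25, 36, 64, 169, 196, 196, 225, 324, 361, 400, 400]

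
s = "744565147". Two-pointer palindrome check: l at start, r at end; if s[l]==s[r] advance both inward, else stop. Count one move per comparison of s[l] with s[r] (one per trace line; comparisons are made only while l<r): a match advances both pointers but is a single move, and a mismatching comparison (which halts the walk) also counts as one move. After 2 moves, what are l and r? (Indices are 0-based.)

[0,8] '7'=='7' → l++,r--
[1,7] '4'=='4' → l++,r--

l=2, r=6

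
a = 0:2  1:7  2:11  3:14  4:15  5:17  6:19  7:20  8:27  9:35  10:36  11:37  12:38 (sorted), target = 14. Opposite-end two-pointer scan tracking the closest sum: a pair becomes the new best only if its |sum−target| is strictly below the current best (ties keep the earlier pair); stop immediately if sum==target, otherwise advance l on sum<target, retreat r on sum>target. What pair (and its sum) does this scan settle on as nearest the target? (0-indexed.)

[0,12] 2+38=40 d=26 * → r--
[0,11] 2+37=39 d=25 * → r--
[0,10] 2+36=38 d=24 * → r--
[0,9] 2+35=37 d=23 * → r--
[0,8] 2+27=29 d=15 * → r--
[0,7] 2+20=22 d=8 * → r--
[0,6] 2+19=21 d=7 * → r--
[0,5] 2+17=19 d=5 * → r--
[0,4] 2+15=17 d=3 * → r--
[0,3] 2+14=16 d=2 * → r--
[0,2] 2+11=13 d=1 * → l++
[1,2] 7+11=18 d=4 → r--

pair (2, 11) with sum 13 (|Δ|=1)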